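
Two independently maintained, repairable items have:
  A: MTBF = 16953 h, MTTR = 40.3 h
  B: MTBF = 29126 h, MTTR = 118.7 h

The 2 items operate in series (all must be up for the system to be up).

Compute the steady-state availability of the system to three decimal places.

A(A) = MTBF/(MTBF+MTTR) = 16953/(16953+40.3) = 0.997628
A(B) = MTBF/(MTBF+MTTR) = 29126/(29126+118.7) = 0.995941
Series availability: 0.997628 × 0.995941 = 0.994

0.994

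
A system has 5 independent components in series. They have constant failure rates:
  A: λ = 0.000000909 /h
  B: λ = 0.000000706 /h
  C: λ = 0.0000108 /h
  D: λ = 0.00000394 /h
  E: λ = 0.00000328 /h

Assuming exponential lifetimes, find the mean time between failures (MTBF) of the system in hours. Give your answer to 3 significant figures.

Series of exponential components: λ_sys = Σ λ_i
λ_sys = 0.000000909 + 0.000000706 + 0.0000108 + 0.00000394 + 0.00000328 = 1.9635e-05 /h
MTBF = 1 / λ_sys = 50900 h

50900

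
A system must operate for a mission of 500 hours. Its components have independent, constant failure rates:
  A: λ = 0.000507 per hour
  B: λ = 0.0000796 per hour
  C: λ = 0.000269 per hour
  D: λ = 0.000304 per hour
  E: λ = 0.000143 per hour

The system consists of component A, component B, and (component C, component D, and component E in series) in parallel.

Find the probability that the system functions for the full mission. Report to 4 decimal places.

R(A) = exp(−0.000507 × 500) = 0.776080
R(B) = exp(−0.0000796 × 500) = 0.960982
R(C) = exp(−0.000269 × 500) = 0.874153
R(D) = exp(−0.000304 × 500) = 0.858988
R(E) = exp(−0.000143 × 500) = 0.930996
Series (C, D, and E): 0.874153 × 0.858988 × 0.930996 = 0.699073
Parallel (A, B, and [0.699073]): 1 − (1 − 0.776080)(1 − 0.960982)(1 − 0.699073) = 0.9974

0.9974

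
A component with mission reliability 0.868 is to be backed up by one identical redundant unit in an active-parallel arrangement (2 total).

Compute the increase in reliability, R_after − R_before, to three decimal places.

0.115

R_before = 0.868
R_after = 1 − (1 − 0.868)^2 = 0.983
ΔR = 0.983 − 0.868 = 0.115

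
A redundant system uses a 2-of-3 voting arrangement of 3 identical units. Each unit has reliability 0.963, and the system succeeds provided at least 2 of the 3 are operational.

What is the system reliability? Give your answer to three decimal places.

0.996

R = Σ_{i=2}^{3} C(3,i) p^i (1−p)^{3−i} with p = 0.963
C(3,2)·0.963^2·0.037^1 = 0.10294
C(3,3)·0.963^3·0.037^0 = 0.89306
Sum = 0.996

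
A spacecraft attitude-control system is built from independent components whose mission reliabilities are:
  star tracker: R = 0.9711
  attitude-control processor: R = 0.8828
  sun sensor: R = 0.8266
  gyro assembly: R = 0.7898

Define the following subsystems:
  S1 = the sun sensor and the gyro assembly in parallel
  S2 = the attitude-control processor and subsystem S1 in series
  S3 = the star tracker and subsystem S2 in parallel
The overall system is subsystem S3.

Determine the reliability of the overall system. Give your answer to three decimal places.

Parallel (sun sensor and gyro assembly): 1 − (1 − 0.82660)(1 − 0.78980) = 0.96355
Series (attitude-control processor and [0.96355]): 0.88280 × 0.96355 = 0.85062
Parallel (star tracker and [0.85062]): 1 − (1 − 0.97110)(1 − 0.85062) = 0.996

0.996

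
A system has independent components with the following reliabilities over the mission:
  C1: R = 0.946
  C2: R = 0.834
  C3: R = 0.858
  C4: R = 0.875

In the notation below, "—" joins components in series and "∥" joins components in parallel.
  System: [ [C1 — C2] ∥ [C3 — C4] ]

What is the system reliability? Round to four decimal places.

0.9474

Series (C1 and C2): 0.946000 × 0.834000 = 0.788964
Series (C3 and C4): 0.858000 × 0.875000 = 0.750750
Parallel ([0.788964] and [0.750750]): 1 − (1 − 0.788964)(1 − 0.750750) = 0.9474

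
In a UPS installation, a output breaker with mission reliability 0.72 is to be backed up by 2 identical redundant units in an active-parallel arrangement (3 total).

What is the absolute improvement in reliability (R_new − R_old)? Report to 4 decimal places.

R_before = 0.72
R_after = 1 − (1 − 0.72)^3 = 0.9780
ΔR = 0.9780 − 0.72 = 0.2580

0.2580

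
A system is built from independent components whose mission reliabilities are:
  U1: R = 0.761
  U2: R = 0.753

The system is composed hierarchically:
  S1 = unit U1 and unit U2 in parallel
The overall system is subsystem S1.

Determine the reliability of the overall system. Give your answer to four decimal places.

0.9410

Parallel (U1 and U2): 1 − (1 − 0.761000)(1 − 0.753000) = 0.9410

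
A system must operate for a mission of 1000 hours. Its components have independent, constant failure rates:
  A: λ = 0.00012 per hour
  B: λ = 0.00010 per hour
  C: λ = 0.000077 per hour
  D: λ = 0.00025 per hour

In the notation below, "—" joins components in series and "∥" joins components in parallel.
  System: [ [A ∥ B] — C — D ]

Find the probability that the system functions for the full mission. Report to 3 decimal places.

R(A) = exp(−0.00012 × 1000) = 0.88692
R(B) = exp(−0.00010 × 1000) = 0.90484
R(C) = exp(−0.000077 × 1000) = 0.92589
R(D) = exp(−0.00025 × 1000) = 0.77880
Parallel (A and B): 1 − (1 − 0.88692)(1 − 0.90484) = 0.98924
Series ([0.98924], C, and D): 0.98924 × 0.92589 × 0.77880 = 0.713

0.713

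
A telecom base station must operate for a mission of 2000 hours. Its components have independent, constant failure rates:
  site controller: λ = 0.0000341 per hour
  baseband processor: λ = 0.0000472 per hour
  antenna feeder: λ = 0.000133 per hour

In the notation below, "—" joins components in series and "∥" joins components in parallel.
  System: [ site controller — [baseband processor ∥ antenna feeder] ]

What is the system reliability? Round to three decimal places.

R(site controller) = exp(−0.0000341 × 2000) = 0.93407
R(baseband processor) = exp(−0.0000472 × 2000) = 0.90992
R(antenna feeder) = exp(−0.000133 × 2000) = 0.76644
Parallel (baseband processor and antenna feeder): 1 − (1 − 0.90992)(1 − 0.76644) = 0.97896
Series (site controller and [0.97896]): 0.93407 × 0.97896 = 0.914

0.914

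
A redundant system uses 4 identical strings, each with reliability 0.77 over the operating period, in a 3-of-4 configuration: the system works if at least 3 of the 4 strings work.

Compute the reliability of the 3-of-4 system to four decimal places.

0.7715

R = Σ_{i=3}^{4} C(4,i) p^i (1−p)^{4−i} with p = 0.77
C(4,3)·0.77^3·0.23^1 = 0.420010
C(4,4)·0.77^4·0.23^0 = 0.351530
Sum = 0.7715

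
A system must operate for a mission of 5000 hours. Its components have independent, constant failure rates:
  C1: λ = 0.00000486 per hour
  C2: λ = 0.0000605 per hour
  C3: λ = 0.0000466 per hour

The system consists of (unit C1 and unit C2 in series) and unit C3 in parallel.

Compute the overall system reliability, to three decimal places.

0.942

R(C1) = exp(−0.00000486 × 5000) = 0.97599
R(C2) = exp(−0.0000605 × 5000) = 0.73897
R(C3) = exp(−0.0000466 × 5000) = 0.79215
Series (C1 and C2): 0.97599 × 0.73897 = 0.72123
Parallel ([0.72123] and C3): 1 − (1 − 0.72123)(1 − 0.79215) = 0.942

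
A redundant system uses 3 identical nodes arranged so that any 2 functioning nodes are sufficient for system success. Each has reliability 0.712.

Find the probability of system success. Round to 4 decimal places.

R = Σ_{i=2}^{3} C(3,i) p^i (1−p)^{3−i} with p = 0.712
C(3,2)·0.712^2·0.288^1 = 0.438000
C(3,3)·0.712^3·0.288^0 = 0.360944
Sum = 0.7989

0.7989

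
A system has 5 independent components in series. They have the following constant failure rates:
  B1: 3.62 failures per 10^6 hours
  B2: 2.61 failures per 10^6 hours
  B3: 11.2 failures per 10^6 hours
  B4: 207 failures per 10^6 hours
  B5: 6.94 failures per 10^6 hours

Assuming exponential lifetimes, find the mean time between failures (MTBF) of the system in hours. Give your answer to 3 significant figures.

4320

Series of exponential components: λ_sys = Σ λ_i
λ_sys = 0.00000362 + 0.00000261 + 0.0000112 + 0.000207 + 0.00000694 = 2.3137e-04 /h
MTBF = 1 / λ_sys = 4320 h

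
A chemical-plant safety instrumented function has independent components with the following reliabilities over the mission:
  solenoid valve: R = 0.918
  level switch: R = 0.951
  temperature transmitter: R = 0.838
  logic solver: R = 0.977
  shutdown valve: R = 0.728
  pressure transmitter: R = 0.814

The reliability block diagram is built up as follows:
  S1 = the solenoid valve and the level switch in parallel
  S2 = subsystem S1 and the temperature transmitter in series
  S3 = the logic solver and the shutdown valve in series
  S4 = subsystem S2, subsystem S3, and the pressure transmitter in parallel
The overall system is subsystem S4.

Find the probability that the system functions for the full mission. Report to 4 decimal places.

Parallel (solenoid valve and level switch): 1 − (1 − 0.918000)(1 − 0.951000) = 0.995982
Series ([0.995982] and temperature transmitter): 0.995982 × 0.838000 = 0.834633
Series (logic solver and shutdown valve): 0.977000 × 0.728000 = 0.711256
Parallel ([0.834633], [0.711256], and pressure transmitter): 1 − (1 − 0.834633)(1 − 0.711256)(1 − 0.814000) = 0.9911

0.9911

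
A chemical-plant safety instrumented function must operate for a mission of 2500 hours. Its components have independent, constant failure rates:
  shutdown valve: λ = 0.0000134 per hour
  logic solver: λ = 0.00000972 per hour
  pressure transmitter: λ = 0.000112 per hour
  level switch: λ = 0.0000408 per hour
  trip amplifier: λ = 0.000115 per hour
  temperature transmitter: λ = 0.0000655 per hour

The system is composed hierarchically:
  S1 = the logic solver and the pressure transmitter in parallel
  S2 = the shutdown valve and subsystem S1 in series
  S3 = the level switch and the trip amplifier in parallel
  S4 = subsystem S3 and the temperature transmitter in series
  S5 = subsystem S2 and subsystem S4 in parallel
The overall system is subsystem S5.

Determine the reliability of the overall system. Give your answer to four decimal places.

R(shutdown valve) = exp(−0.0000134 × 2500) = 0.967055
R(logic solver) = exp(−0.00000972 × 2500) = 0.975993
R(pressure transmitter) = exp(−0.000112 × 2500) = 0.755784
R(level switch) = exp(−0.0000408 × 2500) = 0.903030
R(trip amplifier) = exp(−0.000115 × 2500) = 0.750137
R(temperature transmitter) = exp(−0.0000655 × 2500) = 0.848954
Parallel (logic solver and pressure transmitter): 1 − (1 − 0.975993)(1 − 0.755784) = 0.994137
Series (shutdown valve and [0.994137]): 0.967055 × 0.994137 = 0.961385
Parallel (level switch and trip amplifier): 1 − (1 − 0.903030)(1 − 0.750137) = 0.975771
Series ([0.975771] and temperature transmitter): 0.975771 × 0.848954 = 0.828385
Parallel ([0.961385] and [0.828385]): 1 − (1 − 0.961385)(1 − 0.828385) = 0.9934

0.9934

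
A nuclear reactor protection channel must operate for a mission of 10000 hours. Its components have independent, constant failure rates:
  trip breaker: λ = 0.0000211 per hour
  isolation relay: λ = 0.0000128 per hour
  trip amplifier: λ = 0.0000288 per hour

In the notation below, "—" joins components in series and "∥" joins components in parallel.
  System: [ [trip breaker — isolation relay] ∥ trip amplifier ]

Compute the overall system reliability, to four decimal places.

R(trip breaker) = exp(−0.0000211 × 10000) = 0.809774
R(isolation relay) = exp(−0.0000128 × 10000) = 0.879853
R(trip amplifier) = exp(−0.0000288 × 10000) = 0.749762
Series (trip breaker and isolation relay): 0.809774 × 0.879853 = 0.712482
Parallel ([0.712482] and trip amplifier): 1 − (1 − 0.712482)(1 − 0.749762) = 0.9281

0.9281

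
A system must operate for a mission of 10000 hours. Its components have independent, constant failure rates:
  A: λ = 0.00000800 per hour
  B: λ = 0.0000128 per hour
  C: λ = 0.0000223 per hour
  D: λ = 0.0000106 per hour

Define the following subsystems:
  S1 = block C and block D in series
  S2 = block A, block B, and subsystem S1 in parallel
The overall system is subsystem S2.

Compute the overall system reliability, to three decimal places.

R(A) = exp(−0.00000800 × 10000) = 0.92312
R(B) = exp(−0.0000128 × 10000) = 0.87985
R(C) = exp(−0.0000223 × 10000) = 0.80011
R(D) = exp(−0.0000106 × 10000) = 0.89942
Series (C and D): 0.80011 × 0.89942 = 0.71963
Parallel (A, B, and [0.71963]): 1 − (1 − 0.92312)(1 − 0.87985)(1 − 0.71963) = 0.997

0.997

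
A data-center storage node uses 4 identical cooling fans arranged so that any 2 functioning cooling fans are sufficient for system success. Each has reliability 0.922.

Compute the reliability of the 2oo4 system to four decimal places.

0.9982

R = Σ_{i=2}^{4} C(4,i) p^i (1−p)^{4−i} with p = 0.922
C(4,2)·0.922^2·0.078^2 = 0.031031
C(4,3)·0.922^3·0.078^1 = 0.244539
C(4,4)·0.922^4·0.078^0 = 0.722643
Sum = 0.9982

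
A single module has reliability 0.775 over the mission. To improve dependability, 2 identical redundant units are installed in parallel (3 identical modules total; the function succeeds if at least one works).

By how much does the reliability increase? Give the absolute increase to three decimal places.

R_before = 0.775
R_after = 1 − (1 − 0.775)^3 = 0.989
ΔR = 0.989 − 0.775 = 0.214

0.214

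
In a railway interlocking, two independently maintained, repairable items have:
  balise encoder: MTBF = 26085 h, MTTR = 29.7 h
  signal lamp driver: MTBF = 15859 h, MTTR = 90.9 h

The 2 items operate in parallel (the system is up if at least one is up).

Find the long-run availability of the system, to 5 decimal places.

0.99999

A(balise encoder) = MTBF/(MTBF+MTTR) = 26085/(26085+29.7) = 0.998863
A(signal lamp driver) = MTBF/(MTBF+MTTR) = 15859/(15859+90.9) = 0.994301
Parallel availability: 1 − (1 − 0.998863)(1 − 0.994301) = 0.99999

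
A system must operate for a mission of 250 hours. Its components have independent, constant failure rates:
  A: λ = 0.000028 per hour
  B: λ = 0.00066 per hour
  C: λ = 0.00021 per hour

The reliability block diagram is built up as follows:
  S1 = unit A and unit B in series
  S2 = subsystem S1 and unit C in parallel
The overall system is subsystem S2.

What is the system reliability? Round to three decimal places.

R(A) = exp(−0.000028 × 250) = 0.99302
R(B) = exp(−0.00066 × 250) = 0.84789
R(C) = exp(−0.00021 × 250) = 0.94885
Series (A and B): 0.99302 × 0.84789 = 0.84197
Parallel ([0.84197] and C): 1 − (1 − 0.84197)(1 − 0.94885) = 0.992

0.992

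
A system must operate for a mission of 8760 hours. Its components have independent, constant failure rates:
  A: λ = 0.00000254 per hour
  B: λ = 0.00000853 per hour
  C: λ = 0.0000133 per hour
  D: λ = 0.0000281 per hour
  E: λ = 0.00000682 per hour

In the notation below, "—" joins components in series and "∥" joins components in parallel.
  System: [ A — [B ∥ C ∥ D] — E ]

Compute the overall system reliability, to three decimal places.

R(A) = exp(−0.00000254 × 8760) = 0.97800
R(B) = exp(−0.00000853 × 8760) = 0.92800
R(C) = exp(−0.0000133 × 8760) = 0.89002
R(D) = exp(−0.0000281 × 8760) = 0.78180
R(E) = exp(−0.00000682 × 8760) = 0.94201
Parallel (B, C, and D): 1 − (1 − 0.92800)(1 − 0.89002)(1 − 0.78180) = 0.99827
Series (A, [0.99827], and E): 0.97800 × 0.99827 × 0.94201 = 0.920

0.920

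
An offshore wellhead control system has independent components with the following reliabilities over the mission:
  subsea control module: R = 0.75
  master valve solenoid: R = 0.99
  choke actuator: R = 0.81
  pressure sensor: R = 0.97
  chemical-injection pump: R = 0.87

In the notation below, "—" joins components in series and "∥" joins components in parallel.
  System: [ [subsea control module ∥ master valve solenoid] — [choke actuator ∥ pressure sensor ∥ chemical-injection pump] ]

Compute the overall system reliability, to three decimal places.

0.997

Parallel (subsea control module and master valve solenoid): 1 − (1 − 0.75000)(1 − 0.99000) = 0.99750
Parallel (choke actuator, pressure sensor, and chemical-injection pump): 1 − (1 − 0.81000)(1 − 0.97000)(1 − 0.87000) = 0.99926
Series ([0.99750] and [0.99926]): 0.99750 × 0.99926 = 0.997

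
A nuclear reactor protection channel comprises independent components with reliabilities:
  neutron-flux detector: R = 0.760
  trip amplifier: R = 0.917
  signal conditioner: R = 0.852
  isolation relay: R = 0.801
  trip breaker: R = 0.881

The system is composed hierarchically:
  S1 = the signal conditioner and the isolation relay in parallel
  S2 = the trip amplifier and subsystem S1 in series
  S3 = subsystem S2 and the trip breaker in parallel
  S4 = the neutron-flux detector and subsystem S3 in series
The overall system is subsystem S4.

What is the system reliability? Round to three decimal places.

Parallel (signal conditioner and isolation relay): 1 − (1 − 0.85200)(1 − 0.80100) = 0.97055
Series (trip amplifier and [0.97055]): 0.91700 × 0.97055 = 0.88999
Parallel ([0.88999] and trip breaker): 1 − (1 − 0.88999)(1 − 0.88100) = 0.98691
Series (neutron-flux detector and [0.98691]): 0.76000 × 0.98691 = 0.750

0.750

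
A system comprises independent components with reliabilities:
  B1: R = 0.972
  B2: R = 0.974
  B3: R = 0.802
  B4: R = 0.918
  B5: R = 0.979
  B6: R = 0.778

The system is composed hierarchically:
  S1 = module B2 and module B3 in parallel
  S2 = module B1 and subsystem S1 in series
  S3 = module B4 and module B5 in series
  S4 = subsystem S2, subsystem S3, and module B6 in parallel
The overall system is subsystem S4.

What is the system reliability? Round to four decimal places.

0.9993

Parallel (B2 and B3): 1 − (1 − 0.974000)(1 − 0.802000) = 0.994852
Series (B1 and [0.994852]): 0.972000 × 0.994852 = 0.966996
Series (B4 and B5): 0.918000 × 0.979000 = 0.898722
Parallel ([0.966996], [0.898722], and B6): 1 − (1 − 0.966996)(1 − 0.898722)(1 − 0.778000) = 0.9993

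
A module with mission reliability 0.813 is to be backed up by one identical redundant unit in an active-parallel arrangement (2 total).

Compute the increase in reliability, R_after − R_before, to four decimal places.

0.1520

R_before = 0.813
R_after = 1 − (1 − 0.813)^2 = 0.9650
ΔR = 0.9650 − 0.813 = 0.1520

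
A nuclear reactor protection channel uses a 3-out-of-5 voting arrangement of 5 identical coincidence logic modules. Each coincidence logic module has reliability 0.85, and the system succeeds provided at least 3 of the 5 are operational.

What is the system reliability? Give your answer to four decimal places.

R = Σ_{i=3}^{5} C(5,i) p^i (1−p)^{5−i} with p = 0.85
C(5,3)·0.85^3·0.15^2 = 0.138178
C(5,4)·0.85^4·0.15^1 = 0.391505
C(5,5)·0.85^5·0.15^0 = 0.443705
Sum = 0.9734

0.9734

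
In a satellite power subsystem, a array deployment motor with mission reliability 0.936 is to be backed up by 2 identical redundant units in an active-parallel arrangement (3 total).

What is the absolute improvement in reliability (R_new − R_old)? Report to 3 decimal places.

0.064

R_before = 0.936
R_after = 1 − (1 − 0.936)^3 = 1.000
ΔR = 1.000 − 0.936 = 0.064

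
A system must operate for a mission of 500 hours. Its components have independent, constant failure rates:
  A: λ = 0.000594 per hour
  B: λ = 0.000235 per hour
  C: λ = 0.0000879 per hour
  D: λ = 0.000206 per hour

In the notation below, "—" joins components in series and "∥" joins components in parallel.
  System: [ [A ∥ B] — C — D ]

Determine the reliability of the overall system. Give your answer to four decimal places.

0.8387

R(A) = exp(−0.000594 × 500) = 0.743044
R(B) = exp(−0.000235 × 500) = 0.889141
R(C) = exp(−0.0000879 × 500) = 0.957002
R(D) = exp(−0.000206 × 500) = 0.902127
Parallel (A and B): 1 − (1 − 0.743044)(1 − 0.889141) = 0.971514
Series ([0.971514], C, and D): 0.971514 × 0.957002 × 0.902127 = 0.8387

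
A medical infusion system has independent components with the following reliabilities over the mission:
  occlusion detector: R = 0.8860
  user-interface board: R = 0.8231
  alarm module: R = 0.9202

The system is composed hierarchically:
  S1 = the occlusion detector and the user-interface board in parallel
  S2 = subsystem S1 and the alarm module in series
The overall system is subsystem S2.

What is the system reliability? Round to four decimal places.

0.9016

Parallel (occlusion detector and user-interface board): 1 − (1 − 0.886000)(1 − 0.823100) = 0.979833
Series ([0.979833] and alarm module): 0.979833 × 0.920200 = 0.9016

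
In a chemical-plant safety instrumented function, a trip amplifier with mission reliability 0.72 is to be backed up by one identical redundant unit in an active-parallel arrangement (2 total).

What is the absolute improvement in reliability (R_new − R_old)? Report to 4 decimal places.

R_before = 0.72
R_after = 1 − (1 − 0.72)^2 = 0.9216
ΔR = 0.9216 − 0.72 = 0.2016

0.2016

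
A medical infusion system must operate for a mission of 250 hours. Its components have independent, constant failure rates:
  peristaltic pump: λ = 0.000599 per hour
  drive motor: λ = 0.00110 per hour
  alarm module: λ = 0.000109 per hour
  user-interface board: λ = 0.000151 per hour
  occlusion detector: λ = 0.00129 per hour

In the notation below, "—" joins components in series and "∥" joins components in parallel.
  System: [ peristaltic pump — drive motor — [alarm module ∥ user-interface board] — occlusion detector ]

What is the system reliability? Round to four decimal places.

0.4732

R(peristaltic pump) = exp(−0.000599 × 250) = 0.860923
R(drive motor) = exp(−0.00110 × 250) = 0.759572
R(alarm module) = exp(−0.000109 × 250) = 0.973118
R(user-interface board) = exp(−0.000151 × 250) = 0.962954
R(occlusion detector) = exp(−0.00129 × 250) = 0.724336
Parallel (alarm module and user-interface board): 1 − (1 − 0.973118)(1 − 0.962954) = 0.999004
Series (peristaltic pump, drive motor, [0.999004], and occlusion detector): 0.860923 × 0.759572 × 0.999004 × 0.724336 = 0.4732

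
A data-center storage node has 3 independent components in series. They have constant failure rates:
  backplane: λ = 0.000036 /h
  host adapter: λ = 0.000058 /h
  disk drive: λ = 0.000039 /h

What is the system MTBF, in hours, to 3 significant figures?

Series of exponential components: λ_sys = Σ λ_i
λ_sys = 0.000036 + 0.000058 + 0.000039 = 1.3300e-04 /h
MTBF = 1 / λ_sys = 7520 h

7520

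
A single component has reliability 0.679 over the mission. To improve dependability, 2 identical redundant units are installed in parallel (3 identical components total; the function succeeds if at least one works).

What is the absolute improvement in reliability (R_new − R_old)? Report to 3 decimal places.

R_before = 0.679
R_after = 1 − (1 − 0.679)^3 = 0.967
ΔR = 0.967 − 0.679 = 0.288

0.288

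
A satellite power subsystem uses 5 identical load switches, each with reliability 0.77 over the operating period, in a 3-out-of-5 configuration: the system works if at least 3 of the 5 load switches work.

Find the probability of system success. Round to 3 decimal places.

R = Σ_{i=3}^{5} C(5,i) p^i (1−p)^{5−i} with p = 0.77
C(5,3)·0.77^3·0.23^2 = 0.24151
C(5,4)·0.77^4·0.23^1 = 0.40426
C(5,5)·0.77^5·0.23^0 = 0.27068
Sum = 0.916

0.916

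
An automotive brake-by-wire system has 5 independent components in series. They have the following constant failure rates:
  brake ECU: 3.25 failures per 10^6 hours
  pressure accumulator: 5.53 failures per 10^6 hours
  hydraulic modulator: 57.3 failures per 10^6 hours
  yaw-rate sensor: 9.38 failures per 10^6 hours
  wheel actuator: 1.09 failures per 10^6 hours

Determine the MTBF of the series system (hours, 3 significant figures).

Series of exponential components: λ_sys = Σ λ_i
λ_sys = 0.00000325 + 0.00000553 + 0.0000573 + 0.00000938 + 0.00000109 = 7.6550e-05 /h
MTBF = 1 / λ_sys = 13100 h

13100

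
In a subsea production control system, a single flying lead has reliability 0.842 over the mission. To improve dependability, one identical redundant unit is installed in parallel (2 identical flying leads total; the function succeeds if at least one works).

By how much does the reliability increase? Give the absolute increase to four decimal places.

R_before = 0.842
R_after = 1 − (1 − 0.842)^2 = 0.9750
ΔR = 0.9750 − 0.842 = 0.1330

0.1330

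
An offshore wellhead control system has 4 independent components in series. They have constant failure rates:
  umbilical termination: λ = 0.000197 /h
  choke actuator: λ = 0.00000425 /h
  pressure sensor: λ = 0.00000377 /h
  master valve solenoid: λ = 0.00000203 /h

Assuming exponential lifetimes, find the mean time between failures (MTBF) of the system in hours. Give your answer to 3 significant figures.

Series of exponential components: λ_sys = Σ λ_i
λ_sys = 0.000197 + 0.00000425 + 0.00000377 + 0.00000203 = 2.0705e-04 /h
MTBF = 1 / λ_sys = 4830 h

4830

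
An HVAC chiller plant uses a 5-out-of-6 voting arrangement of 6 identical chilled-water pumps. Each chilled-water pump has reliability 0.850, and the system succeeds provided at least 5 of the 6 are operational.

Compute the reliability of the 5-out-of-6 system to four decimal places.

R = Σ_{i=5}^{6} C(6,i) p^i (1−p)^{6−i} with p = 0.850
C(6,5)·0.850^5·0.150^1 = 0.399335
C(6,6)·0.850^6·0.150^0 = 0.377150
Sum = 0.7765

0.7765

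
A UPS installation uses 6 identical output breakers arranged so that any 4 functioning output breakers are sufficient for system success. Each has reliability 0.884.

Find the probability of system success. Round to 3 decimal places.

R = Σ_{i=4}^{6} C(6,i) p^i (1−p)^{6−i} with p = 0.884
C(6,4)·0.884^4·0.116^2 = 0.12326
C(6,5)·0.884^5·0.116^1 = 0.37573
C(6,6)·0.884^6·0.116^0 = 0.47721
Sum = 0.976

0.976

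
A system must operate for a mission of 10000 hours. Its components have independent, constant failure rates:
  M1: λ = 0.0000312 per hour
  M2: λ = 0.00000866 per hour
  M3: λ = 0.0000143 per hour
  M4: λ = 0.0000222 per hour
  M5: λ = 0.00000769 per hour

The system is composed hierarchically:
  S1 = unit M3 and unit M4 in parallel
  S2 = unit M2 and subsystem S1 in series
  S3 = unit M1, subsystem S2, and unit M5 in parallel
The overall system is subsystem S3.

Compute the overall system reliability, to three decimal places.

0.998

R(M1) = exp(−0.0000312 × 10000) = 0.73198
R(M2) = exp(−0.00000866 × 10000) = 0.91704
R(M3) = exp(−0.0000143 × 10000) = 0.86675
R(M4) = exp(−0.0000222 × 10000) = 0.80092
R(M5) = exp(−0.00000769 × 10000) = 0.92598
Parallel (M3 and M4): 1 − (1 − 0.86675)(1 − 0.80092) = 0.97347
Series (M2 and [0.97347]): 0.91704 × 0.97347 = 0.89271
Parallel (M1, [0.89271], and M5): 1 − (1 − 0.73198)(1 − 0.89271)(1 − 0.92598) = 0.998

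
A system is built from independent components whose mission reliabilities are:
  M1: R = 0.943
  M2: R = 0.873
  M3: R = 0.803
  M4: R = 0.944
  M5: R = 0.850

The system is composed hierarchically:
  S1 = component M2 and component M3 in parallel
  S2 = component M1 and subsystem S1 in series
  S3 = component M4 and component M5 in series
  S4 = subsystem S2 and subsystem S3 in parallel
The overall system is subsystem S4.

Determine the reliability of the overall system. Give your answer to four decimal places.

0.9841

Parallel (M2 and M3): 1 − (1 − 0.873000)(1 − 0.803000) = 0.974981
Series (M1 and [0.974981]): 0.943000 × 0.974981 = 0.919407
Series (M4 and M5): 0.944000 × 0.850000 = 0.802400
Parallel ([0.919407] and [0.802400]): 1 − (1 − 0.919407)(1 − 0.802400) = 0.9841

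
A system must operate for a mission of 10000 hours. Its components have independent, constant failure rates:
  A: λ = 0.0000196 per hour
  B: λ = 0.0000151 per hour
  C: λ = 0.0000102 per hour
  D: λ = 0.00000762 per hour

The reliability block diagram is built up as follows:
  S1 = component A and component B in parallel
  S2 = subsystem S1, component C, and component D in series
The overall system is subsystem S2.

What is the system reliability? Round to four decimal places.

R(A) = exp(−0.0000196 × 10000) = 0.822012
R(B) = exp(−0.0000151 × 10000) = 0.859848
R(C) = exp(−0.0000102 × 10000) = 0.903030
R(D) = exp(−0.00000762 × 10000) = 0.926631
Parallel (A and B): 1 − (1 − 0.822012)(1 − 0.859848) = 0.975055
Series ([0.975055], C, and D): 0.975055 × 0.903030 × 0.926631 = 0.8159

0.8159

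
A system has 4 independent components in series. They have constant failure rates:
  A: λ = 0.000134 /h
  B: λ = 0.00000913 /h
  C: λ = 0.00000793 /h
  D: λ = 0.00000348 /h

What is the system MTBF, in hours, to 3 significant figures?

6470

Series of exponential components: λ_sys = Σ λ_i
λ_sys = 0.000134 + 0.00000913 + 0.00000793 + 0.00000348 = 1.5454e-04 /h
MTBF = 1 / λ_sys = 6470 h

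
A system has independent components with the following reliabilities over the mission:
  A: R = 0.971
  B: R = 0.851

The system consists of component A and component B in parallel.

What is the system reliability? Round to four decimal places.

Parallel (A and B): 1 − (1 − 0.971000)(1 − 0.851000) = 0.9957

0.9957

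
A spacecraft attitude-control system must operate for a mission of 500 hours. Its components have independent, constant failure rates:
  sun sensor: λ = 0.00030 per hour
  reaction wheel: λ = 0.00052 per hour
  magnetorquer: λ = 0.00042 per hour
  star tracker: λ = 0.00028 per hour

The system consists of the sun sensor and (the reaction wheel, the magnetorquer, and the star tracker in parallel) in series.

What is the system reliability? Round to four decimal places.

0.8558

R(sun sensor) = exp(−0.00030 × 500) = 0.860708
R(reaction wheel) = exp(−0.00052 × 500) = 0.771052
R(magnetorquer) = exp(−0.00042 × 500) = 0.810584
R(star tracker) = exp(−0.00028 × 500) = 0.869358
Parallel (reaction wheel, magnetorquer, and star tracker): 1 − (1 − 0.771052)(1 − 0.810584)(1 − 0.869358) = 0.994335
Series (sun sensor and [0.994335]): 0.860708 × 0.994335 = 0.8558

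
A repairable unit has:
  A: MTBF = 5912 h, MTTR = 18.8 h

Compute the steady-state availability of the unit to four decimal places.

A(A) = MTBF/(MTBF+MTTR) = 5912/(5912+18.8) = 0.9968

0.9968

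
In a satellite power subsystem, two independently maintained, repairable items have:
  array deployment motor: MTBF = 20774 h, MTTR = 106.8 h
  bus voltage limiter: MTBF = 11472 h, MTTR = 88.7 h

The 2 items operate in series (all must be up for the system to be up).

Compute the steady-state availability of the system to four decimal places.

A(array deployment motor) = MTBF/(MTBF+MTTR) = 20774/(20774+106.8) = 0.994885
A(bus voltage limiter) = MTBF/(MTBF+MTTR) = 11472/(11472+88.7) = 0.992327
Series availability: 0.994885 × 0.992327 = 0.9873

0.9873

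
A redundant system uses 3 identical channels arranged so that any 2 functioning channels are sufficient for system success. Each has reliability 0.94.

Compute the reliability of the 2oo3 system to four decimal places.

0.9896

R = Σ_{i=2}^{3} C(3,i) p^i (1−p)^{3−i} with p = 0.94
C(3,2)·0.94^2·0.06^1 = 0.159048
C(3,3)·0.94^3·0.06^0 = 0.830584
Sum = 0.9896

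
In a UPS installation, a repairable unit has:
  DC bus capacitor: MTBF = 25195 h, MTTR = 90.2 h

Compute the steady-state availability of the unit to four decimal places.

A(DC bus capacitor) = MTBF/(MTBF+MTTR) = 25195/(25195+90.2) = 0.9964

0.9964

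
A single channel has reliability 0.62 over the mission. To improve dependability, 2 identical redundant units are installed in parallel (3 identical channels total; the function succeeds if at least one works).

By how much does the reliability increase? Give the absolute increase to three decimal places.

0.325

R_before = 0.62
R_after = 1 − (1 − 0.62)^3 = 0.945
ΔR = 0.945 − 0.62 = 0.325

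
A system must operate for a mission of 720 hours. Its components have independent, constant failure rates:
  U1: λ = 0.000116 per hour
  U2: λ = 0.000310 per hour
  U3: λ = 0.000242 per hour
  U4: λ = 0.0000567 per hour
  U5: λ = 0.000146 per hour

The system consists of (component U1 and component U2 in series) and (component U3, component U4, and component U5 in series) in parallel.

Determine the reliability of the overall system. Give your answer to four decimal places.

R(U1) = exp(−0.000116 × 720) = 0.919873
R(U2) = exp(−0.000310 × 720) = 0.799955
R(U3) = exp(−0.000242 × 720) = 0.840095
R(U4) = exp(−0.0000567 × 720) = 0.959998
R(U5) = exp(−0.000146 × 720) = 0.900216
Series (U1 and U2): 0.919873 × 0.799955 = 0.735857
Series (U3, U4, and U5): 0.840095 × 0.959998 × 0.900216 = 0.726015
Parallel ([0.735857] and [0.726015]): 1 − (1 − 0.735857)(1 − 0.726015) = 0.9276

0.9276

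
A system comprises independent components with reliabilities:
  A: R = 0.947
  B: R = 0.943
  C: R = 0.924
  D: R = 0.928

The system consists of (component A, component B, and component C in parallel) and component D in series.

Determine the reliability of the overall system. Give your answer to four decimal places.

0.9278

Parallel (A, B, and C): 1 − (1 − 0.947000)(1 − 0.943000)(1 − 0.924000) = 0.999770
Series ([0.999770] and D): 0.999770 × 0.928000 = 0.9278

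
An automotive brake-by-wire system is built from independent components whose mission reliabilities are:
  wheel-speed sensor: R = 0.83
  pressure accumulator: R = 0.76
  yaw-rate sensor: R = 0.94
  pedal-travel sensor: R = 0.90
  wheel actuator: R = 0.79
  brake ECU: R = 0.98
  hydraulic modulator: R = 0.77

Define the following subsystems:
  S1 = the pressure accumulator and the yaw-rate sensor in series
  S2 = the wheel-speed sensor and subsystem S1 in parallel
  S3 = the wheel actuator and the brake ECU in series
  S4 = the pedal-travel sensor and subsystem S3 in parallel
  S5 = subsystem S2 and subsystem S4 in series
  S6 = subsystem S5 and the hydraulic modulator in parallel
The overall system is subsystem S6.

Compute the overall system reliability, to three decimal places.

0.984

Series (pressure accumulator and yaw-rate sensor): 0.76000 × 0.94000 = 0.71440
Parallel (wheel-speed sensor and [0.71440]): 1 − (1 − 0.83000)(1 − 0.71440) = 0.95145
Series (wheel actuator and brake ECU): 0.79000 × 0.98000 = 0.77420
Parallel (pedal-travel sensor and [0.77420]): 1 − (1 − 0.90000)(1 − 0.77420) = 0.97742
Series ([0.95145] and [0.97742]): 0.95145 × 0.97742 = 0.92997
Parallel ([0.92997] and hydraulic modulator): 1 − (1 − 0.92997)(1 − 0.77000) = 0.984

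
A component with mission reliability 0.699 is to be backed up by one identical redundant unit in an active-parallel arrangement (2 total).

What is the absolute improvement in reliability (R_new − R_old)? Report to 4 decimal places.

R_before = 0.699
R_after = 1 − (1 − 0.699)^2 = 0.9094
ΔR = 0.9094 − 0.699 = 0.2104

0.2104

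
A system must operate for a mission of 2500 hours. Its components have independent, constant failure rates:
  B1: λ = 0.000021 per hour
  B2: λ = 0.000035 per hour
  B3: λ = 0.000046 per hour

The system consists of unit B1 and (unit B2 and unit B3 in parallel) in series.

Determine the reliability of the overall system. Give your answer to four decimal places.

0.9402

R(B1) = exp(−0.000021 × 2500) = 0.948854
R(B2) = exp(−0.000035 × 2500) = 0.916219
R(B3) = exp(−0.000046 × 2500) = 0.891366
Parallel (B2 and B3): 1 − (1 − 0.916219)(1 − 0.891366) = 0.990899
Series (B1 and [0.990899]): 0.948854 × 0.990899 = 0.9402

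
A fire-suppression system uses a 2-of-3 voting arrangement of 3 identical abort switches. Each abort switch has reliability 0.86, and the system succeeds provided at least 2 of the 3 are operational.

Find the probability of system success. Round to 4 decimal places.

0.9467

R = Σ_{i=2}^{3} C(3,i) p^i (1−p)^{3−i} with p = 0.86
C(3,2)·0.86^2·0.14^1 = 0.310632
C(3,3)·0.86^3·0.14^0 = 0.636056
Sum = 0.9467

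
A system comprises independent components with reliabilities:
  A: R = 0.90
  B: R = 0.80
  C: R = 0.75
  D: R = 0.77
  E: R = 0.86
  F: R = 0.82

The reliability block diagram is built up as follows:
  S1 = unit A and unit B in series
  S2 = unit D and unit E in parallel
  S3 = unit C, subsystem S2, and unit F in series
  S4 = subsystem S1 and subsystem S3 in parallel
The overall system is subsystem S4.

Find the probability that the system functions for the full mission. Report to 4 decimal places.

0.8867

Series (A and B): 0.900000 × 0.800000 = 0.720000
Parallel (D and E): 1 − (1 − 0.770000)(1 − 0.860000) = 0.967800
Series (C, [0.967800], and F): 0.750000 × 0.967800 × 0.820000 = 0.595197
Parallel ([0.720000] and [0.595197]): 1 − (1 − 0.720000)(1 − 0.595197) = 0.8867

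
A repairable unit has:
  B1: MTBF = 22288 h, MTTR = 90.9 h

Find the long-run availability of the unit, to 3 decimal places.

A(B1) = MTBF/(MTBF+MTTR) = 22288/(22288+90.9) = 0.996

0.996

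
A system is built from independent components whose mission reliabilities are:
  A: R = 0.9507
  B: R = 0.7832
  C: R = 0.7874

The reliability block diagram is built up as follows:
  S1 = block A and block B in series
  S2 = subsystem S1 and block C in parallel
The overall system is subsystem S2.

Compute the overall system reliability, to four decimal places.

0.9457

Series (A and B): 0.950700 × 0.783200 = 0.744588
Parallel ([0.744588] and C): 1 − (1 − 0.744588)(1 − 0.787400) = 0.9457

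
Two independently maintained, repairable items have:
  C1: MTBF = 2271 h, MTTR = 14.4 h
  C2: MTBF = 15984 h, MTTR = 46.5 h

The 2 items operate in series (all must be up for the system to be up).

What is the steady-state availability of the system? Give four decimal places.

0.9908

A(C1) = MTBF/(MTBF+MTTR) = 2271/(2271+14.4) = 0.993699
A(C2) = MTBF/(MTBF+MTTR) = 15984/(15984+46.5) = 0.997099
Series availability: 0.993699 × 0.997099 = 0.9908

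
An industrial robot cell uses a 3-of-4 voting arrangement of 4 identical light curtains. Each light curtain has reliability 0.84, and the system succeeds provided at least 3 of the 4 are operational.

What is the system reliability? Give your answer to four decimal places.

R = Σ_{i=3}^{4} C(4,i) p^i (1−p)^{4−i} with p = 0.84
C(4,3)·0.84^3·0.16^1 = 0.379331
C(4,4)·0.84^4·0.16^0 = 0.497871
Sum = 0.8772

0.8772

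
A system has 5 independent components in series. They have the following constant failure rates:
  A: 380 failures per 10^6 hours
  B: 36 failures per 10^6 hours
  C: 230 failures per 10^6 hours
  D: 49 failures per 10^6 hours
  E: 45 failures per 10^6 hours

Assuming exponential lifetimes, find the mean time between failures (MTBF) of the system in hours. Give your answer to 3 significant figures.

1350

Series of exponential components: λ_sys = Σ λ_i
λ_sys = 0.00038 + 0.000036 + 0.00023 + 0.000049 + 0.000045 = 7.4000e-04 /h
MTBF = 1 / λ_sys = 1350 h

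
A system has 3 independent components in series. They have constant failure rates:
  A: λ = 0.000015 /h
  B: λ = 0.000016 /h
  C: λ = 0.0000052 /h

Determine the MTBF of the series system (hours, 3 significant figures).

27600

Series of exponential components: λ_sys = Σ λ_i
λ_sys = 0.000015 + 0.000016 + 0.0000052 = 3.6200e-05 /h
MTBF = 1 / λ_sys = 27600 h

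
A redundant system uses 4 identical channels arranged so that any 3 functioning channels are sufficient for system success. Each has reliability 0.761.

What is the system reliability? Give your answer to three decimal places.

R = Σ_{i=3}^{4} C(4,i) p^i (1−p)^{4−i} with p = 0.761
C(4,3)·0.761^3·0.239^1 = 0.42132
C(4,4)·0.761^4·0.239^0 = 0.33538
Sum = 0.757

0.757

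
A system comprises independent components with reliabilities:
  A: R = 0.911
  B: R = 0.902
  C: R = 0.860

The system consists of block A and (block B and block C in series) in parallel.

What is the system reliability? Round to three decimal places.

Series (B and C): 0.90200 × 0.86000 = 0.77572
Parallel (A and [0.77572]): 1 − (1 − 0.91100)(1 − 0.77572) = 0.980

0.980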